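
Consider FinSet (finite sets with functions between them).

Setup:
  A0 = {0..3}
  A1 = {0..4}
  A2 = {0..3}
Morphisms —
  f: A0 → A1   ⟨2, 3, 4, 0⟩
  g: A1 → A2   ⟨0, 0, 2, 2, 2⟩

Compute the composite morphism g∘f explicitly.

Answer: ⟨2, 2, 2, 0⟩

Work:
  0 f→2 g→2
  1 f→3 g→2
  2 f→4 g→2
  3 f→0 g→0
composite: ⟨2, 2, 2, 0⟩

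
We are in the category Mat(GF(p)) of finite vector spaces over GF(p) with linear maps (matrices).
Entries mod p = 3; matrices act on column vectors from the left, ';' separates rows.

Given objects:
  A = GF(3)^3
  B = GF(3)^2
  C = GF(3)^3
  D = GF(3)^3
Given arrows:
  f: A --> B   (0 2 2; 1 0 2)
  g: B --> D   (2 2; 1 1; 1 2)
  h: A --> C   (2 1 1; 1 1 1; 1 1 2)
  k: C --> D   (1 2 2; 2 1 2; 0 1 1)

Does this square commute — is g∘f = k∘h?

Answer: DOES NOT COMMUTE

Derivation:
1) trace f;g:
  e0=⟨1,0,0⟩ f-->⟨0,1⟩ g-->⟨2,1,2⟩
  e1=⟨0,1,0⟩ f-->⟨2,0⟩ g-->⟨1,2,2⟩
  e2=⟨0,0,1⟩ f-->⟨2,2⟩ g-->⟨2,1,0⟩
  result₁ = (2 1 2; 1 2 1; 2 2 0)
2) trace h;k:
  e0=⟨1,0,0⟩ h-->⟨2,1,1⟩ k-->⟨0,1,2⟩
  e1=⟨0,1,0⟩ h-->⟨1,1,1⟩ k-->⟨2,2,2⟩
  e2=⟨0,0,1⟩ h-->⟨1,1,2⟩ k-->⟨1,1,0⟩
  result₂ = (0 2 1; 1 2 1; 2 2 0)
Equal? differ; not commutative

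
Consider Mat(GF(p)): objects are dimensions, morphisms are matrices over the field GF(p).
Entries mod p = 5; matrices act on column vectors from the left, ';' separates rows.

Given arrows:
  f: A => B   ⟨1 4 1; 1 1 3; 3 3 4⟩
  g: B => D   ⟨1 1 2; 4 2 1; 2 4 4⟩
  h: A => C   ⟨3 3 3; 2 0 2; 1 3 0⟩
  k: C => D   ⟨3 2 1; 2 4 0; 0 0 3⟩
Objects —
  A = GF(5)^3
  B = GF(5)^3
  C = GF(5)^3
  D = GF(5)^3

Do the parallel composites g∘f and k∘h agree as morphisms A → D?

Answer: DOES NOT COMMUTE

Derivation:
1) trace f;g:
  e0=(1,0,0) f=>(1,1,3) g=>(3,4,3)
  e1=(0,1,0) f=>(4,1,3) g=>(1,1,4)
  e2=(0,0,1) f=>(1,3,4) g=>(2,4,0)
  result₁ = ⟨3 1 2; 4 1 4; 3 4 0⟩
2) trace h;k:
  e0=(1,0,0) h=>(3,2,1) k=>(4,4,3)
  e1=(0,1,0) h=>(3,0,3) k=>(2,1,4)
  e2=(0,0,1) h=>(3,2,0) k=>(3,4,0)
  result₂ = ⟨4 2 3; 4 1 4; 3 4 0⟩
Equal? distinct morphisms ✗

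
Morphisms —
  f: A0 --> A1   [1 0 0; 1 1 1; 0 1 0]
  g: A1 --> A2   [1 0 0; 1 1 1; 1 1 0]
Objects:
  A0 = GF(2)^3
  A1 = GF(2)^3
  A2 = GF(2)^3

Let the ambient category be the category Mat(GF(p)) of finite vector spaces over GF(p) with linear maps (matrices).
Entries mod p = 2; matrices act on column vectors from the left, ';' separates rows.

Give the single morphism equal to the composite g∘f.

Answer: [1 0 0; 0 0 1; 0 1 1]

Trace:
  e0=(1,0,0) f-->(1,1,0) g-->(1,0,0)
  e1=(0,1,0) f-->(0,1,1) g-->(0,0,1)
  e2=(0,0,1) f-->(0,1,0) g-->(0,1,1)
result: [1 0 0; 0 0 1; 0 1 1]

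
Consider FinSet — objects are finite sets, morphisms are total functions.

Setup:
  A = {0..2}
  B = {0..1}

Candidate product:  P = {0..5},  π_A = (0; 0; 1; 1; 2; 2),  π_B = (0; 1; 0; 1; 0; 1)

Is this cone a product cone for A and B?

Answer: VALID PRODUCT

Work:
|A|·|B| = 3·2 = 6;  |P| = 6
Check the pairing map k ↦ (π_A(k), π_B(k)):
  0 -> (0,0)
  1 -> (0,1)
  2 -> (1,0)
  3 -> (1,1)
  4 -> (2,0)
  5 -> (2,1)
distinct pairs in image: 6 / 6 needed
  → bijection onto A×B; projections well-typed.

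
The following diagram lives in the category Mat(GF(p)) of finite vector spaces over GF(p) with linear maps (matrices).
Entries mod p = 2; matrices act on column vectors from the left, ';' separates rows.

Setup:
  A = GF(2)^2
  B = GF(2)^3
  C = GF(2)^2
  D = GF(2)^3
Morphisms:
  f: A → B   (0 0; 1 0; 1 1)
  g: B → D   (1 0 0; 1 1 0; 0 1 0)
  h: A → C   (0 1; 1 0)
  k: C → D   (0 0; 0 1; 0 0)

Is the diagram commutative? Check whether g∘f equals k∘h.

Answer: DOES NOT COMMUTE

Trace:
Path 1 = f;g:
  e0=(1,0) f→(0,1,1) g→(0,1,1)
  e1=(0,1) f→(0,0,1) g→(0,0,0)
  ⟦path⟧₁ = (0 0; 1 0; 1 0)
Path 2 = h;k:
  e0=(1,0) h→(0,1) k→(0,1,0)
  e1=(0,1) h→(1,0) k→(0,0,0)
  ⟦path⟧₂ = (0 0; 1 0; 0 0)
Equal? NO — does not commute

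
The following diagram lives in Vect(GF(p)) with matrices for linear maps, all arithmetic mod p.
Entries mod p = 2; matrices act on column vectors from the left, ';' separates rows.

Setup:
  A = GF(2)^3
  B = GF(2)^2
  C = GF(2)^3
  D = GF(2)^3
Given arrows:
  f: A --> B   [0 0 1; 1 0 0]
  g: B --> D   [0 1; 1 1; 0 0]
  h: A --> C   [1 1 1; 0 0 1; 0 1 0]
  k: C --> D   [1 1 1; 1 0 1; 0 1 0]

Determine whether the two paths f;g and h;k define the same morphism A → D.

Answer: DOES NOT COMMUTE

Trace:
1) trace f;g:
  e0=⟨1,0,0⟩ f-->⟨0,1⟩ g-->⟨1,1,0⟩
  e1=⟨0,1,0⟩ f-->⟨0,0⟩ g-->⟨0,0,0⟩
  e2=⟨0,0,1⟩ f-->⟨1,0⟩ g-->⟨0,1,0⟩
  composite₁ = [1 0 0; 1 0 1; 0 0 0]
2) trace h;k:
  e0=⟨1,0,0⟩ h-->⟨1,0,0⟩ k-->⟨1,1,0⟩
  e1=⟨0,1,0⟩ h-->⟨1,0,1⟩ k-->⟨0,0,0⟩
  e2=⟨0,0,1⟩ h-->⟨1,1,0⟩ k-->⟨0,1,1⟩
  composite₂ = [1 0 0; 1 0 1; 0 0 1]
Equal? NO — does not commute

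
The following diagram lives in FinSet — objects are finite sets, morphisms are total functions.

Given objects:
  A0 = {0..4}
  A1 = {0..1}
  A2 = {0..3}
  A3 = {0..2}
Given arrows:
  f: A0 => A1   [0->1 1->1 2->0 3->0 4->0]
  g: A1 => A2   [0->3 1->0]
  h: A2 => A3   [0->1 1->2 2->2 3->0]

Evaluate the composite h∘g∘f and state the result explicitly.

  0 f=>1 g=>0 h=>1
  1 f=>1 g=>0 h=>1
  2 f=>0 g=>3 h=>0
  3 f=>0 g=>3 h=>0
  4 f=>0 g=>3 h=>0
result: [0->1 1->1 2->0 3->0 4->0]

Answer: [0->1 1->1 2->0 3->0 4->0]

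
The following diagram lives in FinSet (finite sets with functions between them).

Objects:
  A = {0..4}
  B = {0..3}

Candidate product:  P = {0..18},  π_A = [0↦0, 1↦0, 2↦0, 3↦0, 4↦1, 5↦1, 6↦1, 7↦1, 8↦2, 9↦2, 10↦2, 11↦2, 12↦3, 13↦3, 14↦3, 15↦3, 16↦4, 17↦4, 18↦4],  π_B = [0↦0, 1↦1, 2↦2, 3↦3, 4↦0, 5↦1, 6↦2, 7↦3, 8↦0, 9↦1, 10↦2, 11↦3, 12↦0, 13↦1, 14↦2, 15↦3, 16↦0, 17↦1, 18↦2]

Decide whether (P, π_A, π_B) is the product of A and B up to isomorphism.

Answer: NOT A VALID PRODUCT — |P|=19 ≠ |A|·|B|=20

Work:
|A|·|B| = 5·4 = 20;  |P| = 19
  → cardinalities differ; no bijection possible.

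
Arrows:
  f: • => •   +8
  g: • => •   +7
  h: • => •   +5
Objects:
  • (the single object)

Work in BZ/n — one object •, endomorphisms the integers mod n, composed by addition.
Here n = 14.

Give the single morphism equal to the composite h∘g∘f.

  0 +8≡8 +7≡1 +5≡6  (mod 14)
result: +6

Answer: +6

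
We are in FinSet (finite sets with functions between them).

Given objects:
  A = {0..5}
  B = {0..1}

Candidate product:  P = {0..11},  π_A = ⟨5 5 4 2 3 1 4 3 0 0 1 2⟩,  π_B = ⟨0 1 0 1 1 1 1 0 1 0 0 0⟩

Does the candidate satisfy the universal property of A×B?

|A|·|B| = 6·2 = 12;  |P| = 12
Check the pairing map k ↦ (π_A(k), π_B(k)):
  0 : (5,0)
  1 : (5,1)
  2 : (4,0)
  3 : (2,1)
  4 : (3,1)
  5 : (1,1)
  6 : (4,1)
  7 : (3,0)
  8 : (0,1)
  9 : (0,0)
  10 : (1,0)
  11 : (2,0)
distinct pairs in image: 12 / 12 needed
  → bijection onto A×B; projections well-typed.

Answer: VALID PRODUCT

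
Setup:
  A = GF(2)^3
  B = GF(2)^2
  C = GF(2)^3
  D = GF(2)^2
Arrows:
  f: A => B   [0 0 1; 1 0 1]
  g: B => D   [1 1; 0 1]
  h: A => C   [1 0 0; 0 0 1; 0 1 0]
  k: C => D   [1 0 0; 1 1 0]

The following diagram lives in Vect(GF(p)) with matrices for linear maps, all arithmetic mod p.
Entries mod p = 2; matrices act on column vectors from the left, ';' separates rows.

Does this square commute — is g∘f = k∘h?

Path 1 = f;g:
  e0=(1,0,0) f=>(0,1) g=>(1,1)
  e1=(0,1,0) f=>(0,0) g=>(0,0)
  e2=(0,0,1) f=>(1,1) g=>(0,1)
  composite₁ = [1 0 0; 1 0 1]
Path 2 = h;k:
  e0=(1,0,0) h=>(1,0,0) k=>(1,1)
  e1=(0,1,0) h=>(0,0,1) k=>(0,0)
  e2=(0,0,1) h=>(0,1,0) k=>(0,1)
  composite₂ = [1 0 0; 1 0 1]
Equal? equal; square commutes

Answer: COMMUTES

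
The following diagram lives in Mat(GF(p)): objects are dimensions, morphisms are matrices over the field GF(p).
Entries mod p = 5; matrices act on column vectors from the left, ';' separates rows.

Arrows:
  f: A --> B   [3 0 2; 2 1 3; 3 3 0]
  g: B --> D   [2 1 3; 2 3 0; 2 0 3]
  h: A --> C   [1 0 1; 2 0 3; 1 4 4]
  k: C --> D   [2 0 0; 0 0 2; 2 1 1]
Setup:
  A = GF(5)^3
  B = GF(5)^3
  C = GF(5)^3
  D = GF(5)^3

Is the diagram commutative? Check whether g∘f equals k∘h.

Along f;g (path 1):
  e0=[1,0,0] f-->[3,2,3] g-->[2,2,0]
  e1=[0,1,0] f-->[0,1,3] g-->[0,3,4]
  e2=[0,0,1] f-->[2,3,0] g-->[2,3,4]
  ⟦path⟧₁ = [2 0 2; 2 3 3; 0 4 4]
Along h;k (path 2):
  e0=[1,0,0] h-->[1,2,1] k-->[2,2,0]
  e1=[0,1,0] h-->[0,0,4] k-->[0,3,4]
  e2=[0,0,1] h-->[1,3,4] k-->[2,3,4]
  ⟦path⟧₂ = [2 0 2; 2 3 3; 0 4 4]
Equal? equal; square commutes

Answer: COMMUTES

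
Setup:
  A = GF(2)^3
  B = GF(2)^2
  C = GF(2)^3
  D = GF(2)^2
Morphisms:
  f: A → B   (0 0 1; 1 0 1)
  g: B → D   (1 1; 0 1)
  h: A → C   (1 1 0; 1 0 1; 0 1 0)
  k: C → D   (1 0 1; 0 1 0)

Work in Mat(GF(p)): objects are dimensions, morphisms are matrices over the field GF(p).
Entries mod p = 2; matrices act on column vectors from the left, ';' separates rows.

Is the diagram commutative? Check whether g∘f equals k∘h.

Along f;g (path 1):
  e0=[1,0,0] f→[0,1] g→[1,1]
  e1=[0,1,0] f→[0,0] g→[0,0]
  e2=[0,0,1] f→[1,1] g→[0,1]
  result₁ = (1 0 0; 1 0 1)
Along h;k (path 2):
  e0=[1,0,0] h→[1,1,0] k→[1,1]
  e1=[0,1,0] h→[1,0,1] k→[0,0]
  e2=[0,0,1] h→[0,1,0] k→[0,1]
  result₂ = (1 0 0; 1 0 1)
Equal? YES — commutes

Answer: COMMUTES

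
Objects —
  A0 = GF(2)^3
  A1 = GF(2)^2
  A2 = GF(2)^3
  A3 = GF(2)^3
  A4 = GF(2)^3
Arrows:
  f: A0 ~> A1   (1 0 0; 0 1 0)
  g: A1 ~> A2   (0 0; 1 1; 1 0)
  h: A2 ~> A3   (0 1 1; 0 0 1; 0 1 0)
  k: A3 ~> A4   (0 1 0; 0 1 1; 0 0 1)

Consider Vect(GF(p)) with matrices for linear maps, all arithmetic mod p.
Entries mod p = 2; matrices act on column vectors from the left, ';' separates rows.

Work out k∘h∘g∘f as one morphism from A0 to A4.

Answer: (1 0 0; 0 1 0; 1 1 0)

Trace:
  e0=⟨1,0,0⟩ f~>⟨1,0⟩ g~>⟨0,1,1⟩ h~>⟨0,1,1⟩ k~>⟨1,0,1⟩
  e1=⟨0,1,0⟩ f~>⟨0,1⟩ g~>⟨0,1,0⟩ h~>⟨1,0,1⟩ k~>⟨0,1,1⟩
  e2=⟨0,0,1⟩ f~>⟨0,0⟩ g~>⟨0,0,0⟩ h~>⟨0,0,0⟩ k~>⟨0,0,0⟩
composite: (1 0 0; 0 1 0; 1 1 0)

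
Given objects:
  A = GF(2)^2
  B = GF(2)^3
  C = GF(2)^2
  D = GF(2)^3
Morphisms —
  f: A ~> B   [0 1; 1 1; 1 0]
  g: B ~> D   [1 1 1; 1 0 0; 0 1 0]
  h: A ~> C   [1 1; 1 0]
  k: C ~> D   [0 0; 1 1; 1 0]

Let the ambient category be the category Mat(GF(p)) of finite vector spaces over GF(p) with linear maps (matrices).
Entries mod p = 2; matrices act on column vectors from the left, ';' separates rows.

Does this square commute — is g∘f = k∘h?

1) trace f;g:
  e0=⟨1,0⟩ f~>⟨0,1,1⟩ g~>⟨0,0,1⟩
  e1=⟨0,1⟩ f~>⟨1,1,0⟩ g~>⟨0,1,1⟩
  composite₁ = [0 0; 0 1; 1 1]
2) trace h;k:
  e0=⟨1,0⟩ h~>⟨1,1⟩ k~>⟨0,0,1⟩
  e1=⟨0,1⟩ h~>⟨1,0⟩ k~>⟨0,1,1⟩
  composite₂ = [0 0; 0 1; 1 1]
Equal? equal; square commutes

Answer: COMMUTES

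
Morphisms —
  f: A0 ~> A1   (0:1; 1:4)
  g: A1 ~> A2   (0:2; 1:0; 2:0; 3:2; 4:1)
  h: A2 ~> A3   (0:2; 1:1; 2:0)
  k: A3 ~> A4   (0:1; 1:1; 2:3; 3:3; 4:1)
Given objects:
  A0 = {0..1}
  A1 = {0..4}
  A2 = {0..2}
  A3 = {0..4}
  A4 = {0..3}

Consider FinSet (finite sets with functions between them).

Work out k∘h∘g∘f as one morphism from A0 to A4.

  0 f~>1 g~>0 h~>2 k~>3
  1 f~>4 g~>1 h~>1 k~>1
⟦path⟧: (0:3; 1:1)

Answer: (0:3; 1:1)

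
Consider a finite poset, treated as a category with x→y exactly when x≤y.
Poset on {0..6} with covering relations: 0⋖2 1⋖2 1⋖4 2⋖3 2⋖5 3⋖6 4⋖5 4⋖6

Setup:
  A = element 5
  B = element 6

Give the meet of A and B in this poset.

Common predecessors of 5,6: {0,1,2,4}
  maximal lower bounds 2 and 4 are incomparable: neither 2<=4 nor 4<=2
→ no greatest lower bound exists

Answer: NO MEET EXISTS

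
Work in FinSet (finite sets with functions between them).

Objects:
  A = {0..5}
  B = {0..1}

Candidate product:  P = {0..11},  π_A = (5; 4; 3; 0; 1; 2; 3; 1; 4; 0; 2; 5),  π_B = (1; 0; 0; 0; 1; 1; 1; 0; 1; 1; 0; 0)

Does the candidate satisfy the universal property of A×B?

|A|·|B| = 6·2 = 12;  |P| = 12
Check the pairing map k ↦ (π_A(k), π_B(k)):
  0 ↦ (5,1)
  1 ↦ (4,0)
  2 ↦ (3,0)
  3 ↦ (0,0)
  4 ↦ (1,1)
  5 ↦ (2,1)
  6 ↦ (3,1)
  7 ↦ (1,0)
  8 ↦ (4,1)
  9 ↦ (0,1)
  10 ↦ (2,0)
  11 ↦ (5,0)
distinct pairs in image: 12 / 12 needed
  → bijection onto A×B; projections well-typed.

Answer: VALID PRODUCT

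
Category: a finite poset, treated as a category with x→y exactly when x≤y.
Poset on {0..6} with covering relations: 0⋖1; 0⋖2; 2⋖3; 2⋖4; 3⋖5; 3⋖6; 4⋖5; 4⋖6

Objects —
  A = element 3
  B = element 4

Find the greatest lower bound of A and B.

Lower bounds of A=3 and B=4: {0,2}
  0 <= 2
  2 <= 2
glb = 2

Answer: A∧B = 2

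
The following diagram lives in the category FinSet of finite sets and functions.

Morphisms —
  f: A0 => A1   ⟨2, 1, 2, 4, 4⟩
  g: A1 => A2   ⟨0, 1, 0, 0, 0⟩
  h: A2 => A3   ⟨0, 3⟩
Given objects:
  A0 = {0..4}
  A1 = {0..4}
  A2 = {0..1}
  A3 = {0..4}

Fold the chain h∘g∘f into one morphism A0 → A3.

Answer: ⟨0, 3, 0, 0, 0⟩

Trace:
  0 f=>2 g=>0 h=>0
  1 f=>1 g=>1 h=>3
  2 f=>2 g=>0 h=>0
  3 f=>4 g=>0 h=>0
  4 f=>4 g=>0 h=>0
result: ⟨0, 3, 0, 0, 0⟩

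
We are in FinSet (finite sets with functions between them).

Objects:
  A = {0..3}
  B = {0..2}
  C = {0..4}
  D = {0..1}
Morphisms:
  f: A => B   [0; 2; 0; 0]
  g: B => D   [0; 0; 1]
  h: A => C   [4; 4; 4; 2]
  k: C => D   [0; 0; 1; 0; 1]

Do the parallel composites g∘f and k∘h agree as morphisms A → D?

Answer: DOES NOT COMMUTE

Trace:
1) trace f;g:
  0 f=>0 g=>0
  1 f=>2 g=>1
  2 f=>0 g=>0
  3 f=>0 g=>0
  composite₁ = [0; 1; 0; 0]
2) trace h;k:
  0 h=>4 k=>1
  1 h=>4 k=>1
  2 h=>4 k=>1
  3 h=>2 k=>1
  composite₂ = [1; 1; 1; 1]
Equal? distinct morphisms ✗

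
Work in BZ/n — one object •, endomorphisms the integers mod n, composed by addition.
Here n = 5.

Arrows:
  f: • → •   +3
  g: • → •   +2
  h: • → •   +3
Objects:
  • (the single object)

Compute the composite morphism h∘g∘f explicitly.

  0 +3≡3 +2≡0 +3≡3  (mod 5)
composite: +3

Answer: +3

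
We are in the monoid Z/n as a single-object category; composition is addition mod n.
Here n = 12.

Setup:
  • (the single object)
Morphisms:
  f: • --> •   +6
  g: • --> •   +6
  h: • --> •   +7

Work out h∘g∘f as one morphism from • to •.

Answer: +7

Trace:
  0 +6≡6 +6≡0 +7≡7  (mod 12)
result: +7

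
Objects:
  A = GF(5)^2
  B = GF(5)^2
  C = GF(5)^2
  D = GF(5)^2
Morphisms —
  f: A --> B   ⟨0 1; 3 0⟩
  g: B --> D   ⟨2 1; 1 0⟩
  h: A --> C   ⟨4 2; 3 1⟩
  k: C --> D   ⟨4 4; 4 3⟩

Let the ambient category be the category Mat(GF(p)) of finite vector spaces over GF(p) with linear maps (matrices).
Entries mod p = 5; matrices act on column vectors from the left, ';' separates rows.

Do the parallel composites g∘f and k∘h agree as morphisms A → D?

1) trace f;g:
  e0=⟨1,0⟩ f-->⟨0,3⟩ g-->⟨3,0⟩
  e1=⟨0,1⟩ f-->⟨1,0⟩ g-->⟨2,1⟩
  result₁ = ⟨3 2; 0 1⟩
2) trace h;k:
  e0=⟨1,0⟩ h-->⟨4,3⟩ k-->⟨3,0⟩
  e1=⟨0,1⟩ h-->⟨2,1⟩ k-->⟨2,1⟩
  result₂ = ⟨3 2; 0 1⟩
Equal? YES — commutes

Answer: COMMUTES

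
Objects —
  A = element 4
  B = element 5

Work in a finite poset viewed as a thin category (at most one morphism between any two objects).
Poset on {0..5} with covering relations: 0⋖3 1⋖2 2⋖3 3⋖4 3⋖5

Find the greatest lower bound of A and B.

{x : x⊑A ∧ x⊑B} = {0,1,2,3}  (A=4, B=5)
  0 ⊑ 3
  1 ⊑ 3
  2 ⊑ 3
  3 ⊑ 3
glb = 3

Answer: A∧B = 3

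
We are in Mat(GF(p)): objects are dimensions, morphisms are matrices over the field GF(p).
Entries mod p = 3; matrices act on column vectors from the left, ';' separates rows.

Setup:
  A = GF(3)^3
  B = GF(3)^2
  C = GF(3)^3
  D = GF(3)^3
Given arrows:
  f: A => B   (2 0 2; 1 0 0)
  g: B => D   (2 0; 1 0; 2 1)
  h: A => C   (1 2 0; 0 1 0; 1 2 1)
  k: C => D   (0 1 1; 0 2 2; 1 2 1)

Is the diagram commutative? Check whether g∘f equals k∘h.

Answer: COMMUTES

Work:
1) trace f;g:
  e0=[1,0,0] f=>[2,1] g=>[1,2,2]
  e1=[0,1,0] f=>[0,0] g=>[0,0,0]
  e2=[0,0,1] f=>[2,0] g=>[1,2,1]
  result₁ = (1 0 1; 2 0 2; 2 0 1)
2) trace h;k:
  e0=[1,0,0] h=>[1,0,1] k=>[1,2,2]
  e1=[0,1,0] h=>[2,1,2] k=>[0,0,0]
  e2=[0,0,1] h=>[0,0,1] k=>[1,2,1]
  result₂ = (1 0 1; 2 0 2; 2 0 1)
Equal? YES — commutes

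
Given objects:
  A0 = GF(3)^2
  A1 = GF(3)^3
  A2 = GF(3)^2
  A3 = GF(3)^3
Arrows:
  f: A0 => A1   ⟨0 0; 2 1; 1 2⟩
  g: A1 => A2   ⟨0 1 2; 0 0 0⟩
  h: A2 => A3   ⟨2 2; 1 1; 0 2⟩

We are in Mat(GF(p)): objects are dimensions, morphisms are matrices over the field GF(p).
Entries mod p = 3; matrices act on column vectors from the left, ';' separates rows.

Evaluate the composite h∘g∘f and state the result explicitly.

Answer: ⟨2 1; 1 2; 0 0⟩

Trace:
  e0=[1,0] f=>[0,2,1] g=>[1,0] h=>[2,1,0]
  e1=[0,1] f=>[0,1,2] g=>[2,0] h=>[1,2,0]
⟦path⟧: ⟨2 1; 1 2; 0 0⟩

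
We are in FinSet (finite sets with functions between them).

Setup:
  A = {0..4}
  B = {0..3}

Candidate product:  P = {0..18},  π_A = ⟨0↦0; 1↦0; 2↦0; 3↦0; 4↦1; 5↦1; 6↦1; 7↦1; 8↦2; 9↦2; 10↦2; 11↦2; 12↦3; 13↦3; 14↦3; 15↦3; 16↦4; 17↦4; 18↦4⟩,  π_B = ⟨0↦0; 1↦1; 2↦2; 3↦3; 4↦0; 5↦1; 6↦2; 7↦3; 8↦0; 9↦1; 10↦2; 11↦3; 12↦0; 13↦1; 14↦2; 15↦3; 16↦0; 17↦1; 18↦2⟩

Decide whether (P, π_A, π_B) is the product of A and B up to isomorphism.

|A|·|B| = 5·4 = 20;  |P| = 19
  → cardinalities differ; no bijection possible.

Answer: NOT A VALID PRODUCT — |P|=19 ≠ |A|·|B|=20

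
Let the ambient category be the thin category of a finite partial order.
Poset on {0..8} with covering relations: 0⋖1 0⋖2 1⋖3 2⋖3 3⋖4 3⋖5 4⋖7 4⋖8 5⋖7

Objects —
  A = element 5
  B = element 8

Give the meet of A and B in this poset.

Answer: A∧B = 3

Trace:
Lower bounds of A=5 and B=8: {0,1,2,3}
  0 ≤ 3
  1 ≤ 3
  2 ≤ 3
  3 ≤ 3
glb = 3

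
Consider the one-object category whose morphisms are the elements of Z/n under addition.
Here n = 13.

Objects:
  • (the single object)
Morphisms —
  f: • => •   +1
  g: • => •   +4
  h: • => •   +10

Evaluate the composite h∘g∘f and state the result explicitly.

  0 +1≡1 +4≡5 +10≡2  (mod 13)
⟦path⟧: +2

Answer: +2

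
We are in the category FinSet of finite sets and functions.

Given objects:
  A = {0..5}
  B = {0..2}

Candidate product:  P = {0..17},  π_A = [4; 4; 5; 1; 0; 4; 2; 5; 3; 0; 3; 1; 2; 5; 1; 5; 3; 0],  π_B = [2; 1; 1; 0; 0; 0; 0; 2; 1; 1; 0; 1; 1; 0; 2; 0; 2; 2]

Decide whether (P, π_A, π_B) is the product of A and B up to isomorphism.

|A|·|B| = 6·3 = 18;  |P| = 18
Check the pairing map k ↦ (π_A(k), π_B(k)):
  0 : (4,2)
  1 : (4,1)
  2 : (5,1)
  3 : (1,0)
  4 : (0,0)
  5 : (4,0)
  6 : (2,0)
  7 : (5,2)
  8 : (3,1)
  9 : (0,1)
  10 : (3,0)
  11 : (1,1)
  12 : (2,1)
  13 : (5,0)
  14 : (1,2)
  15 : (5,0)  ✗ repeats pair of k=13
  16 : (3,2)
  17 : (0,2)
distinct pairs in image: 17 / 18 needed
  → (5,0) hit at k=13 and k=15

Answer: NOT A VALID PRODUCT — duplicate pair at indices 15,13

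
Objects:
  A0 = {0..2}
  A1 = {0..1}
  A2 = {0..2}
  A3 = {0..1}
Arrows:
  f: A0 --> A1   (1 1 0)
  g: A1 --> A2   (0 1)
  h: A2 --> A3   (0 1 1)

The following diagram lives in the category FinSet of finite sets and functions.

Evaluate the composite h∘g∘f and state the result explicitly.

Answer: (1 1 0)

Work:
  0 f-->1 g-->1 h-->1
  1 f-->1 g-->1 h-->1
  2 f-->0 g-->0 h-->0
result: (1 1 0)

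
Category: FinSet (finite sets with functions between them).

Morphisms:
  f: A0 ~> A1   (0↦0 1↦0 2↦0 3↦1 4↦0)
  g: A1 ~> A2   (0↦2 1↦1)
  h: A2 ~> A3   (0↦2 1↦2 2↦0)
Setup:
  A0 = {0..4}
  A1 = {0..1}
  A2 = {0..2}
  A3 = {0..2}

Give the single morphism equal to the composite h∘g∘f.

  0 f~>0 g~>2 h~>0
  1 f~>0 g~>2 h~>0
  2 f~>0 g~>2 h~>0
  3 f~>1 g~>1 h~>2
  4 f~>0 g~>2 h~>0
result: (0↦0 1↦0 2↦0 3↦2 4↦0)

Answer: (0↦0 1↦0 2↦0 3↦2 4↦0)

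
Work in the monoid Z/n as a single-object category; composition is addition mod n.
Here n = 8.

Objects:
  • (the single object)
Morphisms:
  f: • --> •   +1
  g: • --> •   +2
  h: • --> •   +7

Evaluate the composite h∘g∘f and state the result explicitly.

Answer: +2

Trace:
  0 +1≡1 +2≡3 +7≡2  (mod 8)
result: +2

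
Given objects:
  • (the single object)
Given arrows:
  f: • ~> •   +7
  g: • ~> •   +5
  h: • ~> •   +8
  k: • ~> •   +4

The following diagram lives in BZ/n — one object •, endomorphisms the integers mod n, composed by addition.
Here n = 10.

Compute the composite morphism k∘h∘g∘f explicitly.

  0 +7≡7 +5≡2 +8≡0 +4≡4  (mod 10)
composite: +4

Answer: +4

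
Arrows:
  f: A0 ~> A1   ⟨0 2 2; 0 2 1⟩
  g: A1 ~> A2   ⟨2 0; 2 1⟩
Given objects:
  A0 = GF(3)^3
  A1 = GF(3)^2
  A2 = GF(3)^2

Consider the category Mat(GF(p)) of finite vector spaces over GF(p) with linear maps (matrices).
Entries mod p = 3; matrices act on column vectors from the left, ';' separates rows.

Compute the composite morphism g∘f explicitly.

Answer: ⟨0 1 1; 0 0 2⟩

Trace:
  e0=(1,0,0) f~>(0,0) g~>(0,0)
  e1=(0,1,0) f~>(2,2) g~>(1,0)
  e2=(0,0,1) f~>(2,1) g~>(1,2)
result: ⟨0 1 1; 0 0 2⟩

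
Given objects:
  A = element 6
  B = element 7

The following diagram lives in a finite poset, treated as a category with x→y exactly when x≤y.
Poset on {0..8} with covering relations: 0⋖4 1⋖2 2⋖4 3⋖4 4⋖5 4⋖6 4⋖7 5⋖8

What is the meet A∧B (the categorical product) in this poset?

Lower bounds of A=6 and B=7: {0,1,2,3,4}
  0 <= 4
  1 <= 4
  2 <= 4
  3 <= 4
  4 <= 4
glb = 4

Answer: A∧B = 4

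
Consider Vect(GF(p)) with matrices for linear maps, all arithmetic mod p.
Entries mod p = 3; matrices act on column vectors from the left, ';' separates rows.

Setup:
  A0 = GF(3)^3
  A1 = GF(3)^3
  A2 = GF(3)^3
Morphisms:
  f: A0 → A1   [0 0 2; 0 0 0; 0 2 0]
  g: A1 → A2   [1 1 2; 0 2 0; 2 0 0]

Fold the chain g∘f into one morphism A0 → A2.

  e0=⟨1,0,0⟩ f→⟨0,0,0⟩ g→⟨0,0,0⟩
  e1=⟨0,1,0⟩ f→⟨0,0,2⟩ g→⟨1,0,0⟩
  e2=⟨0,0,1⟩ f→⟨2,0,0⟩ g→⟨2,0,1⟩
⟦path⟧: [0 1 2; 0 0 0; 0 0 1]

Answer: [0 1 2; 0 0 0; 0 0 1]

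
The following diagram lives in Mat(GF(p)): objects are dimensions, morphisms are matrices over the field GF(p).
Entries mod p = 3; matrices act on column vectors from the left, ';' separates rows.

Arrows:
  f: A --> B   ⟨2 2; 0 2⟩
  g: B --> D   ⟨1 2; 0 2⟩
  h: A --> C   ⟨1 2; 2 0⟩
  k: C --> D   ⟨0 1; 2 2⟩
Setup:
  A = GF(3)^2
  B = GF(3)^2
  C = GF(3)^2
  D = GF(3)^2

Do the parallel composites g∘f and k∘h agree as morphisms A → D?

Path 1 = f;g:
  e0=⟨1,0⟩ f-->⟨2,0⟩ g-->⟨2,0⟩
  e1=⟨0,1⟩ f-->⟨2,2⟩ g-->⟨0,1⟩
  composite₁ = ⟨2 0; 0 1⟩
Path 2 = h;k:
  e0=⟨1,0⟩ h-->⟨1,2⟩ k-->⟨2,0⟩
  e1=⟨0,1⟩ h-->⟨2,0⟩ k-->⟨0,1⟩
  composite₂ = ⟨2 0; 0 1⟩
Equal? same morphism ✓

Answer: COMMUTES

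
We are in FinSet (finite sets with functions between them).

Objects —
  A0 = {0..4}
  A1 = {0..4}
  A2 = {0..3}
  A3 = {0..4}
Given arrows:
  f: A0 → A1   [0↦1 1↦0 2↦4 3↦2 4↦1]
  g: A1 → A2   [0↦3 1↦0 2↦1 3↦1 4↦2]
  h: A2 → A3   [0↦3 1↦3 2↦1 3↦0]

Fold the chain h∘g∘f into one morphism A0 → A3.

  0 f→1 g→0 h→3
  1 f→0 g→3 h→0
  2 f→4 g→2 h→1
  3 f→2 g→1 h→3
  4 f→1 g→0 h→3
composite: [0↦3 1↦0 2↦1 3↦3 4↦3]

Answer: [0↦3 1↦0 2↦1 3↦3 4↦3]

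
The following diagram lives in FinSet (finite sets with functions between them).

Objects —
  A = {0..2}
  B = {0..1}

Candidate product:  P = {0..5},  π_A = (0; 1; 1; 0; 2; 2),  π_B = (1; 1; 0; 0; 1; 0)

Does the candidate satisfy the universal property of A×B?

Answer: VALID PRODUCT

Work:
|A|·|B| = 3·2 = 6;  |P| = 6
Check the pairing map k ↦ (π_A(k), π_B(k)):
  0 : (0,1)
  1 : (1,1)
  2 : (1,0)
  3 : (0,0)
  4 : (2,1)
  5 : (2,0)
distinct pairs in image: 6 / 6 needed
  → bijection onto A×B; projections well-typed.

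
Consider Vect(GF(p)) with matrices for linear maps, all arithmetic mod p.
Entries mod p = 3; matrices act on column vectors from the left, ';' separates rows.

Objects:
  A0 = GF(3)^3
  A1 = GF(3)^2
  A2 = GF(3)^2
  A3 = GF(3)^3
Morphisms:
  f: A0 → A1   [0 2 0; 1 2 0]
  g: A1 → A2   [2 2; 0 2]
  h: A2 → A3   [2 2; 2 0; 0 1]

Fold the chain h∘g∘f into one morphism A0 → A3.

Answer: [2 0 0; 1 1 0; 2 1 0]

Trace:
  e0=(1,0,0) f→(0,1) g→(2,2) h→(2,1,2)
  e1=(0,1,0) f→(2,2) g→(2,1) h→(0,1,1)
  e2=(0,0,1) f→(0,0) g→(0,0) h→(0,0,0)
composite: [2 0 0; 1 1 0; 2 1 0]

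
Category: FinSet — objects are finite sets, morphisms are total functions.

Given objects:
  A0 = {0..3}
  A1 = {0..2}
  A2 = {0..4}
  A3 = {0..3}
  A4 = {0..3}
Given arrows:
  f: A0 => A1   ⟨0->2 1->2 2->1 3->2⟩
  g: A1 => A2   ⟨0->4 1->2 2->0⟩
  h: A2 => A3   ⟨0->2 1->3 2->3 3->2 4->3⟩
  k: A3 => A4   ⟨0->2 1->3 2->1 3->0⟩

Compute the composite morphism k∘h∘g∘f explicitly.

Answer: ⟨0->1 1->1 2->0 3->1⟩

Work:
  0 f=>2 g=>0 h=>2 k=>1
  1 f=>2 g=>0 h=>2 k=>1
  2 f=>1 g=>2 h=>3 k=>0
  3 f=>2 g=>0 h=>2 k=>1
⟦path⟧: ⟨0->1 1->1 2->0 3->1⟩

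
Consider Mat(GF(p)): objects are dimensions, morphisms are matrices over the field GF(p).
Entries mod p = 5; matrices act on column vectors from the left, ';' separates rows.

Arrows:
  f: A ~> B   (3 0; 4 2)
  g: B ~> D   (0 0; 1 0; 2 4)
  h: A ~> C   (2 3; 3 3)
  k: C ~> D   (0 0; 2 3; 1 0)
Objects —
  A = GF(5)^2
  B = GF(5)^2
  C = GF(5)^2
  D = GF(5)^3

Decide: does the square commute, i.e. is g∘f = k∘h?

Answer: COMMUTES

Work:
Along f;g (path 1):
  e0=⟨1,0⟩ f~>⟨3,4⟩ g~>⟨0,3,2⟩
  e1=⟨0,1⟩ f~>⟨0,2⟩ g~>⟨0,0,3⟩
  composite₁ = (0 0; 3 0; 2 3)
Along h;k (path 2):
  e0=⟨1,0⟩ h~>⟨2,3⟩ k~>⟨0,3,2⟩
  e1=⟨0,1⟩ h~>⟨3,3⟩ k~>⟨0,0,3⟩
  composite₂ = (0 0; 3 0; 2 3)
Equal? equal; square commutes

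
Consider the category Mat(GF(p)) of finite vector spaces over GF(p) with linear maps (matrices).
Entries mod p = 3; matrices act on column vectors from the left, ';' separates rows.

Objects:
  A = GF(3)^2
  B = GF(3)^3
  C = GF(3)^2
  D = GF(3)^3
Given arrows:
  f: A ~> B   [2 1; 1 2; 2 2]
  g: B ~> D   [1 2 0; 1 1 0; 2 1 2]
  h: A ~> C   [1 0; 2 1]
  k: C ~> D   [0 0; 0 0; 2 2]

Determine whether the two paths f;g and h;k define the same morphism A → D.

1) trace f;g:
  e0=(1,0) f~>(2,1,2) g~>(1,0,0)
  e1=(0,1) f~>(1,2,2) g~>(2,0,2)
  ⟦path⟧₁ = [1 2; 0 0; 0 2]
2) trace h;k:
  e0=(1,0) h~>(1,2) k~>(0,0,0)
  e1=(0,1) h~>(0,1) k~>(0,0,2)
  ⟦path⟧₂ = [0 0; 0 0; 0 2]
Equal? distinct morphisms ✗

Answer: DOES NOT COMMUTE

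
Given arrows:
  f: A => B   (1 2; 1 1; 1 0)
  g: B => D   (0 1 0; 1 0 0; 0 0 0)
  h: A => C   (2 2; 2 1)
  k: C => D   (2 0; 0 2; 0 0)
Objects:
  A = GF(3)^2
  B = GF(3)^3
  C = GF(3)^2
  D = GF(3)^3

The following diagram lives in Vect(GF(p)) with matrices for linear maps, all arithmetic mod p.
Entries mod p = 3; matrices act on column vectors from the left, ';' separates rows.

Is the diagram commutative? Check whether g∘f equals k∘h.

Answer: COMMUTES

Trace:
Along f;g (path 1):
  e0=⟨1,0⟩ f=>⟨1,1,1⟩ g=>⟨1,1,0⟩
  e1=⟨0,1⟩ f=>⟨2,1,0⟩ g=>⟨1,2,0⟩
  ⟦path⟧₁ = (1 1; 1 2; 0 0)
Along h;k (path 2):
  e0=⟨1,0⟩ h=>⟨2,2⟩ k=>⟨1,1,0⟩
  e1=⟨0,1⟩ h=>⟨2,1⟩ k=>⟨1,2,0⟩
  ⟦path⟧₂ = (1 1; 1 2; 0 0)
Equal? YES — commutes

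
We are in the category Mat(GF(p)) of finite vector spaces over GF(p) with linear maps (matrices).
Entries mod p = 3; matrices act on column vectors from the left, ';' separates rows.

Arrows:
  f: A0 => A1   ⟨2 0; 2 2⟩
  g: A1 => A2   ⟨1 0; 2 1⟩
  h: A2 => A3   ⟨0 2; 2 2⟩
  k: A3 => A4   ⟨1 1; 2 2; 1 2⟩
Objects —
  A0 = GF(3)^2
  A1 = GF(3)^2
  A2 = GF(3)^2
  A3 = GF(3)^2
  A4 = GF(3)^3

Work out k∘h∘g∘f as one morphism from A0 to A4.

  e0=[1,0] f=>[2,2] g=>[2,0] h=>[0,1] k=>[1,2,2]
  e1=[0,1] f=>[0,2] g=>[0,2] h=>[1,1] k=>[2,1,0]
⟦path⟧: ⟨1 2; 2 1; 2 0⟩

Answer: ⟨1 2; 2 1; 2 0⟩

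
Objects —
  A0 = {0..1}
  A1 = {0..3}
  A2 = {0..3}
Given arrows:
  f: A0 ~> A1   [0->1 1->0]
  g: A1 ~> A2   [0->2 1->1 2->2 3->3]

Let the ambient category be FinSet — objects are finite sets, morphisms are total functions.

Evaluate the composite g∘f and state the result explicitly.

Answer: [0->1 1->2]

Trace:
  0 f~>1 g~>1
  1 f~>0 g~>2
⟦path⟧: [0->1 1->2]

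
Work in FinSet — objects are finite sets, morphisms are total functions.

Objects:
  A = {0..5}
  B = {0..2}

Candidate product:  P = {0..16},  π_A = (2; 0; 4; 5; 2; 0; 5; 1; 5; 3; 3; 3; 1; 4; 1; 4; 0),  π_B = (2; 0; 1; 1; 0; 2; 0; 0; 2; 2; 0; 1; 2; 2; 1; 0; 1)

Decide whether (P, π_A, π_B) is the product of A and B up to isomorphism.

|A|·|B| = 6·3 = 18;  |P| = 17
  → cardinalities differ; no bijection possible.

Answer: NOT A VALID PRODUCT — |P|=17 ≠ |A|·|B|=18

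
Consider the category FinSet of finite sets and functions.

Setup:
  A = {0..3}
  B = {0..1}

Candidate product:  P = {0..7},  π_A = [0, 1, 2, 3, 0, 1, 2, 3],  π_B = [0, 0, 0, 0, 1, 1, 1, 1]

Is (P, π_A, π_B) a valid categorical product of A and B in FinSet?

Answer: VALID PRODUCT

Trace:
|A|·|B| = 4·2 = 8;  |P| = 8
Check the pairing map k ↦ (π_A(k), π_B(k)):
  0 ↦ (0,0)
  1 ↦ (1,0)
  2 ↦ (2,0)
  3 ↦ (3,0)
  4 ↦ (0,1)
  5 ↦ (1,1)
  6 ↦ (2,1)
  7 ↦ (3,1)
distinct pairs in image: 8 / 8 needed
  → bijection onto A×B; projections well-typed.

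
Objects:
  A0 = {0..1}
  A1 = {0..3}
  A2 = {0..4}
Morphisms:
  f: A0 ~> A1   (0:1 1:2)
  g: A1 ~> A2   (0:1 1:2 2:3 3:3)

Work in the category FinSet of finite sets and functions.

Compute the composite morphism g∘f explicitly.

  0 f~>1 g~>2
  1 f~>2 g~>3
result: (0:2 1:3)

Answer: (0:2 1:3)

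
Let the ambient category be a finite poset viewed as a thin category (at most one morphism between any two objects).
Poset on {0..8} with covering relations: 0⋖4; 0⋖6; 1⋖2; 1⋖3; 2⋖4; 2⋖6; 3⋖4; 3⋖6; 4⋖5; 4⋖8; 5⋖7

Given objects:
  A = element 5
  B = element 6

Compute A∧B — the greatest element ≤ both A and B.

Common predecessors of 5,6: {0,1,2,3}
  maximal lower bounds 0 and 2 are incomparable: neither 0≤2 nor 2≤0
→ no greatest lower bound exists

Answer: NO MEET EXISTS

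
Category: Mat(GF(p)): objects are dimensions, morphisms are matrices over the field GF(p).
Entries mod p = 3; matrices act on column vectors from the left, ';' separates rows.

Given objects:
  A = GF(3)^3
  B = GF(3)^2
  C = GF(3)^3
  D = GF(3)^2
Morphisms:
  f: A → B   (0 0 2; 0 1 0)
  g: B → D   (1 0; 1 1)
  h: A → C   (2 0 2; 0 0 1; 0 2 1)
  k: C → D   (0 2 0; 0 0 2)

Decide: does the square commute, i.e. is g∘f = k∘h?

Answer: COMMUTES

Trace:
Path 1 = f;g:
  e0=⟨1,0,0⟩ f→⟨0,0⟩ g→⟨0,0⟩
  e1=⟨0,1,0⟩ f→⟨0,1⟩ g→⟨0,1⟩
  e2=⟨0,0,1⟩ f→⟨2,0⟩ g→⟨2,2⟩
  ⟦path⟧₁ = (0 0 2; 0 1 2)
Path 2 = h;k:
  e0=⟨1,0,0⟩ h→⟨2,0,0⟩ k→⟨0,0⟩
  e1=⟨0,1,0⟩ h→⟨0,0,2⟩ k→⟨0,1⟩
  e2=⟨0,0,1⟩ h→⟨2,1,1⟩ k→⟨2,2⟩
  ⟦path⟧₂ = (0 0 2; 0 1 2)
Equal? same morphism ✓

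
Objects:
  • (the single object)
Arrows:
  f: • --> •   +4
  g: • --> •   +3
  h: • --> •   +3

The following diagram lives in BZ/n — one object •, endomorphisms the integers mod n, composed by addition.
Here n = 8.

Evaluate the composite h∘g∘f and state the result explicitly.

Answer: +2

Derivation:
  0 +4≡4 +3≡7 +3≡2  (mod 8)
composite: +2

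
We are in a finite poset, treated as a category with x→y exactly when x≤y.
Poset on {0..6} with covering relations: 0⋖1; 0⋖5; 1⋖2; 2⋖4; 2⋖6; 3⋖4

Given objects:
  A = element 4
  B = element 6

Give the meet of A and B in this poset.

Common predecessors of 4,6: {0,1,2}
  0 ≤ 2
  1 ≤ 2
  2 ≤ 2
glb = 2

Answer: A∧B = 2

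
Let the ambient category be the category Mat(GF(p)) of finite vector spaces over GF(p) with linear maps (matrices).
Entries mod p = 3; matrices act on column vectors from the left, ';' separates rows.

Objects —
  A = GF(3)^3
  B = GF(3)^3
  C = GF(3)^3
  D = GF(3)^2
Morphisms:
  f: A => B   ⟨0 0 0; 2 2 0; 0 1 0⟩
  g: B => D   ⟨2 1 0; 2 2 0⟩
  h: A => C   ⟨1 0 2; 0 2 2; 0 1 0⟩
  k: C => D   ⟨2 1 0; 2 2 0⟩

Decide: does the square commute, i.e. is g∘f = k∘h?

Answer: DOES NOT COMMUTE

Work:
Path 1 = f;g:
  e0=⟨1,0,0⟩ f=>⟨0,2,0⟩ g=>⟨2,1⟩
  e1=⟨0,1,0⟩ f=>⟨0,2,1⟩ g=>⟨2,1⟩
  e2=⟨0,0,1⟩ f=>⟨0,0,0⟩ g=>⟨0,0⟩
  composite₁ = ⟨2 2 0; 1 1 0⟩
Path 2 = h;k:
  e0=⟨1,0,0⟩ h=>⟨1,0,0⟩ k=>⟨2,2⟩
  e1=⟨0,1,0⟩ h=>⟨0,2,1⟩ k=>⟨2,1⟩
  e2=⟨0,0,1⟩ h=>⟨2,2,0⟩ k=>⟨0,2⟩
  composite₂ = ⟨2 2 0; 2 1 2⟩
Equal? NO — does not commute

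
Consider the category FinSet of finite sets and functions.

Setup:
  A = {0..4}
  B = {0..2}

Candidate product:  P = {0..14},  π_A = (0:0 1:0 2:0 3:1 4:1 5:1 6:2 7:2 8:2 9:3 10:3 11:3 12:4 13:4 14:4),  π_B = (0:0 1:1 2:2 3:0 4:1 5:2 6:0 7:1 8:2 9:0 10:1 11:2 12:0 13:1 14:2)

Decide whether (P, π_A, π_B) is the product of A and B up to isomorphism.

|A|·|B| = 5·3 = 15;  |P| = 15
Check the pairing map k ↦ (π_A(k), π_B(k)):
  0 : (0,0)
  1 : (0,1)
  2 : (0,2)
  3 : (1,0)
  4 : (1,1)
  5 : (1,2)
  6 : (2,0)
  7 : (2,1)
  8 : (2,2)
  9 : (3,0)
  10 : (3,1)
  11 : (3,2)
  12 : (4,0)
  13 : (4,1)
  14 : (4,2)
distinct pairs in image: 15 / 15 needed
  → bijection onto A×B; projections well-typed.

Answer: VALID PRODUCT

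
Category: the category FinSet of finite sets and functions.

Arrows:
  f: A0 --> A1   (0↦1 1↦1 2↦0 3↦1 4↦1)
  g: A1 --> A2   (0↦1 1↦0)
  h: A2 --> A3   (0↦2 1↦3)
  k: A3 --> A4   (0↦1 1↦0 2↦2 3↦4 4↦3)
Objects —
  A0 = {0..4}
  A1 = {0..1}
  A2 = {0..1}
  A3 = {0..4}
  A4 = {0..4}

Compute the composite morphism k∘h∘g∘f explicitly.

Answer: (0↦2 1↦2 2↦4 3↦2 4↦2)

Work:
  0 f-->1 g-->0 h-->2 k-->2
  1 f-->1 g-->0 h-->2 k-->2
  2 f-->0 g-->1 h-->3 k-->4
  3 f-->1 g-->0 h-->2 k-->2
  4 f-->1 g-->0 h-->2 k-->2
result: (0↦2 1↦2 2↦4 3↦2 4↦2)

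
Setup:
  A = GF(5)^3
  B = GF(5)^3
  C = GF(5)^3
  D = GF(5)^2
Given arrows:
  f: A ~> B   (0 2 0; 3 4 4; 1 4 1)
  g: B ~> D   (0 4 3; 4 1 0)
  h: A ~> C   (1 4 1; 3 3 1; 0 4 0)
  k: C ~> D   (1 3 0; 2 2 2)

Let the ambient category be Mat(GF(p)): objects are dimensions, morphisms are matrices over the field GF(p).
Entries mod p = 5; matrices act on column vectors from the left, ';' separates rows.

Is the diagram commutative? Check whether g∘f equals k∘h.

Answer: COMMUTES

Trace:
Along f;g (path 1):
  e0=⟨1,0,0⟩ f~>⟨0,3,1⟩ g~>⟨0,3⟩
  e1=⟨0,1,0⟩ f~>⟨2,4,4⟩ g~>⟨3,2⟩
  e2=⟨0,0,1⟩ f~>⟨0,4,1⟩ g~>⟨4,4⟩
  result₁ = (0 3 4; 3 2 4)
Along h;k (path 2):
  e0=⟨1,0,0⟩ h~>⟨1,3,0⟩ k~>⟨0,3⟩
  e1=⟨0,1,0⟩ h~>⟨4,3,4⟩ k~>⟨3,2⟩
  e2=⟨0,0,1⟩ h~>⟨1,1,0⟩ k~>⟨4,4⟩
  result₂ = (0 3 4; 3 2 4)
Equal? same morphism ✓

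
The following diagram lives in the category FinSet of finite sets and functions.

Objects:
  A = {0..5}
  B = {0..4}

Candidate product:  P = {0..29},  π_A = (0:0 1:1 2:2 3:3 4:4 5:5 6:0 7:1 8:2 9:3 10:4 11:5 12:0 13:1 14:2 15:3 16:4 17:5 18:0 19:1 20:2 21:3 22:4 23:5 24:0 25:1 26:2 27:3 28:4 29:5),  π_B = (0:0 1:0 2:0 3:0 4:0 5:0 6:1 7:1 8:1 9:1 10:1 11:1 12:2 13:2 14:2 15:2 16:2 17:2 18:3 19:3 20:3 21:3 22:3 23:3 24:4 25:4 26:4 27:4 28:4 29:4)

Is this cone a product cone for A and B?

Answer: VALID PRODUCT

Derivation:
|A|·|B| = 6·5 = 30;  |P| = 30
Check the pairing map k ↦ (π_A(k), π_B(k)):
  0 : (0,0)
  1 : (1,0)
  2 : (2,0)
  3 : (3,0)
  4 : (4,0)
  5 : (5,0)
  6 : (0,1)
  7 : (1,1)
  8 : (2,1)
  9 : (3,1)
  10 : (4,1)
  11 : (5,1)
  12 : (0,2)
  13 : (1,2)
  14 : (2,2)
  15 : (3,2)
  16 : (4,2)
  17 : (5,2)
  18 : (0,3)
  19 : (1,3)
  20 : (2,3)
  21 : (3,3)
  22 : (4,3)
  23 : (5,3)
  24 : (0,4)
  25 : (1,4)
  26 : (2,4)
  27 : (3,4)
  28 : (4,4)
  29 : (5,4)
distinct pairs in image: 30 / 30 needed
  → bijection onto A×B; projections well-typed.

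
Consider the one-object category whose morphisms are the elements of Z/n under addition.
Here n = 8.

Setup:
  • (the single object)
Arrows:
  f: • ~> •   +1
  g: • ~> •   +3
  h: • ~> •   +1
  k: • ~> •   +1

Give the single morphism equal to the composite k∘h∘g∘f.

  0 +1≡1 +3≡4 +1≡5 +1≡6  (mod 8)
result: +6

Answer: +6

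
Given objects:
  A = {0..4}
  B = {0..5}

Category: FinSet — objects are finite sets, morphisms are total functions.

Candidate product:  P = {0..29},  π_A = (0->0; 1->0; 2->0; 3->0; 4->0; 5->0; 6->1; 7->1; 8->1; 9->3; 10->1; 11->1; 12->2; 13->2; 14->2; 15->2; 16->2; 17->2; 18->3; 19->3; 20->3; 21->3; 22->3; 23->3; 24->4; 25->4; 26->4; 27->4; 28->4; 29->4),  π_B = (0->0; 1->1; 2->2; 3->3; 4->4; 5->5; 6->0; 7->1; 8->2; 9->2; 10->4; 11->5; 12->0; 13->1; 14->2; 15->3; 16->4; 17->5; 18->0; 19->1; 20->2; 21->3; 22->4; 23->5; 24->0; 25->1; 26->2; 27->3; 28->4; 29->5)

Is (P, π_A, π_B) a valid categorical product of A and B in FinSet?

|A|·|B| = 5·6 = 30;  |P| = 30
Check the pairing map k ↦ (π_A(k), π_B(k)):
  0 -> (0,0)
  1 -> (0,1)
  2 -> (0,2)
  3 -> (0,3)
  4 -> (0,4)
  5 -> (0,5)
  6 -> (1,0)
  7 -> (1,1)
  8 -> (1,2)
  9 -> (3,2)
  10 -> (1,4)
  11 -> (1,5)
  12 -> (2,0)
  13 -> (2,1)
  14 -> (2,2)
  15 -> (2,3)
  16 -> (2,4)
  17 -> (2,5)
  18 -> (3,0)
  19 -> (3,1)
  20 -> (3,2)  ✗ repeats pair of k=9
  21 -> (3,3)
  22 -> (3,4)
  23 -> (3,5)
  24 -> (4,0)
  25 -> (4,1)
  26 -> (4,2)
  27 -> (4,3)
  28 -> (4,4)
  29 -> (4,5)
distinct pairs in image: 29 / 30 needed
  → (3,2) hit at k=9 and k=20

Answer: NOT A VALID PRODUCT — duplicate pair at indices 20,9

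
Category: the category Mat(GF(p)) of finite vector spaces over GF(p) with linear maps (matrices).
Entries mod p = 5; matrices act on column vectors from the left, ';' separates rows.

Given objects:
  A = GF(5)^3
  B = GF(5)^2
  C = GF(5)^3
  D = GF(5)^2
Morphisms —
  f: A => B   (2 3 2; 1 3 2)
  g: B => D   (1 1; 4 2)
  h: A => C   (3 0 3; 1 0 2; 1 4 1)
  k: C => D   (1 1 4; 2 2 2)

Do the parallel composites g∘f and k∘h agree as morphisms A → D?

Along f;g (path 1):
  e0=(1,0,0) f=>(2,1) g=>(3,0)
  e1=(0,1,0) f=>(3,3) g=>(1,3)
  e2=(0,0,1) f=>(2,2) g=>(4,2)
  composite₁ = (3 1 4; 0 3 2)
Along h;k (path 2):
  e0=(1,0,0) h=>(3,1,1) k=>(3,0)
  e1=(0,1,0) h=>(0,0,4) k=>(1,3)
  e2=(0,0,1) h=>(3,2,1) k=>(4,2)
  composite₂ = (3 1 4; 0 3 2)
Equal? YES — commutes

Answer: COMMUTES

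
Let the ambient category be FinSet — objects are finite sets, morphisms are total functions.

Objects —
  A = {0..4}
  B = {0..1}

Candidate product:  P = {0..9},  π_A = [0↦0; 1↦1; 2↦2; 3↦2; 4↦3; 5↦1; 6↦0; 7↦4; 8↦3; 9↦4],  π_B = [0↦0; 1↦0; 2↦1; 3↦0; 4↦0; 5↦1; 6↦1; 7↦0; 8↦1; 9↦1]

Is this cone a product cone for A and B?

Answer: VALID PRODUCT

Work:
|A|·|B| = 5·2 = 10;  |P| = 10
Check the pairing map k ↦ (π_A(k), π_B(k)):
  0 ↦ (0,0)
  1 ↦ (1,0)
  2 ↦ (2,1)
  3 ↦ (2,0)
  4 ↦ (3,0)
  5 ↦ (1,1)
  6 ↦ (0,1)
  7 ↦ (4,0)
  8 ↦ (3,1)
  9 ↦ (4,1)
distinct pairs in image: 10 / 10 needed
  → bijection onto A×B; projections well-typed.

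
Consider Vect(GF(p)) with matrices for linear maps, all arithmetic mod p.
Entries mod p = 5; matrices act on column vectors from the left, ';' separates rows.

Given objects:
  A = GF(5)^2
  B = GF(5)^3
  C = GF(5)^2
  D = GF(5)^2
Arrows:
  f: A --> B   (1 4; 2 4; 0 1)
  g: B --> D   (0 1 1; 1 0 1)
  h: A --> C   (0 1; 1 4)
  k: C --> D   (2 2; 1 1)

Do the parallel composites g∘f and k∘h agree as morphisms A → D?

1) trace f;g:
  e0=⟨1,0⟩ f-->⟨1,2,0⟩ g-->⟨2,1⟩
  e1=⟨0,1⟩ f-->⟨4,4,1⟩ g-->⟨0,0⟩
  composite₁ = (2 0; 1 0)
2) trace h;k:
  e0=⟨1,0⟩ h-->⟨0,1⟩ k-->⟨2,1⟩
  e1=⟨0,1⟩ h-->⟨1,4⟩ k-->⟨0,0⟩
  composite₂ = (2 0; 1 0)
Equal? YES — commutes

Answer: COMMUTES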